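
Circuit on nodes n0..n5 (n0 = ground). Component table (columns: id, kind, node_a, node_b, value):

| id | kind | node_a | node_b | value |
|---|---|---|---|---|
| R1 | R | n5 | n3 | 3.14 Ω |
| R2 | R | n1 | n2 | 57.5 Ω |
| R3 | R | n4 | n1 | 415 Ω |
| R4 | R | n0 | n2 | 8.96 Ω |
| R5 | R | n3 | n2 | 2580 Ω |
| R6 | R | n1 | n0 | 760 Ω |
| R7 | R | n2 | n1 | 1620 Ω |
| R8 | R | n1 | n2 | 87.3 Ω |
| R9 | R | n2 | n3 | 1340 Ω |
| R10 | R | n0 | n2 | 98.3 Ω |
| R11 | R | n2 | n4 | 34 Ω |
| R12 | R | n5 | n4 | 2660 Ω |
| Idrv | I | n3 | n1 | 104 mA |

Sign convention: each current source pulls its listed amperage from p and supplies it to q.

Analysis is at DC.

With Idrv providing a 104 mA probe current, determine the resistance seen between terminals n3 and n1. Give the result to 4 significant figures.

Apply KCL at each of the 5 non-ground nodes and solve the resulting linear system.
Node n1: branches {R2, R3, R6, R7, R8, Idrv} → V_1 = 3.060
Node n2: branches {R2, R4, R5, R7, R8, R9, R10, R11} → V_2 = -0.03306
Node n3: branches {R1, R5, R9, Idrv} → V_3 = -69.08
Node n4: branches {R3, R11, R12} → V_4 = -0.6068
Node n5: branches {R1, R12} → V_5 = -69.00

R_eq = 693.6 Ω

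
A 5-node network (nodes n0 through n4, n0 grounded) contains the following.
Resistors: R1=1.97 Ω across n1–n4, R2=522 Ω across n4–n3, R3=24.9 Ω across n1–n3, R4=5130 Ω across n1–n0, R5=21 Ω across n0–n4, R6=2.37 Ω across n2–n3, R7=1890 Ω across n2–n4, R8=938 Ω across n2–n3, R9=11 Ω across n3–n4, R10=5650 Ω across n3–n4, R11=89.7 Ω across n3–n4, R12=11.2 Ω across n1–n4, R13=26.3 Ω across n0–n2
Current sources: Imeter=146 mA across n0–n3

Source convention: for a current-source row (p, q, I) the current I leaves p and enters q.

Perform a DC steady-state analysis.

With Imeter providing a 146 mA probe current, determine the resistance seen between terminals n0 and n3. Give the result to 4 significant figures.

MNA unknowns: 4 node voltages V₁..V_4
R1: Y=0.5076 on G[1,4]
R2: Y=0.001916 on G[4,3]
R3: Y=0.04016 on G[1,3]
R4: Y=0.0001949 on G[1,0]
R5: Y=0.04762 on G[0,4]
R6: Y=0.4219 on G[2,3]
R7: Y=0.0005291 on G[2,4]
R8: Y=0.001066 on G[2,3]
R9: Y=0.09091 on G[3,4]
R10: Y=0.0001770 on G[3,4]
R11: Y=0.01115 on G[3,4]
R12: Y=0.08929 on G[1,4]
R13: Y=0.03802 on G[0,2]
Imeter: z[0]−=0.146, z[3]+=0.146
solve → V1=1.578, V2=1.895, V3=2.066, V4=1.546

R_eq = 14.15 Ω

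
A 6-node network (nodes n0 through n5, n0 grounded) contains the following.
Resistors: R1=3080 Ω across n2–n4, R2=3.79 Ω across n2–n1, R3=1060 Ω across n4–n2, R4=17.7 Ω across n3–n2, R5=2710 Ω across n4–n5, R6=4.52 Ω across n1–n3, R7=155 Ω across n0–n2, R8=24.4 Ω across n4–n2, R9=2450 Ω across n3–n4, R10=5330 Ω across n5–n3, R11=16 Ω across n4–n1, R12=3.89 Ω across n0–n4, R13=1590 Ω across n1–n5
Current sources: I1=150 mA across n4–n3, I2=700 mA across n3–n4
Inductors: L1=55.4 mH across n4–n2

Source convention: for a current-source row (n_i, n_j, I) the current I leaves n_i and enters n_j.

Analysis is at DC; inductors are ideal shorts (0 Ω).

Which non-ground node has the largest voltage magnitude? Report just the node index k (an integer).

Apply KCL at each of the 5 non-ground nodes and solve the resulting linear system.
Node n1: branches {R2, R6, R11, R13} → V_1 = -1.176
Node n2: branches {R1, R2, R3, R4, R7, R8, L1} → V_2 = 0.000
Node n3: branches {I1, R4, R6, R9, R10, I2} → V_3 = -2.912
Node n4: branches {R1, R3, I1, R5, R8, R9, R11, R12, L1, I2} → V_4 = 0.000
Node n5: branches {R5, R10, R13} → V_5 = -1.085
Source currents: i(L1)=0.4749

3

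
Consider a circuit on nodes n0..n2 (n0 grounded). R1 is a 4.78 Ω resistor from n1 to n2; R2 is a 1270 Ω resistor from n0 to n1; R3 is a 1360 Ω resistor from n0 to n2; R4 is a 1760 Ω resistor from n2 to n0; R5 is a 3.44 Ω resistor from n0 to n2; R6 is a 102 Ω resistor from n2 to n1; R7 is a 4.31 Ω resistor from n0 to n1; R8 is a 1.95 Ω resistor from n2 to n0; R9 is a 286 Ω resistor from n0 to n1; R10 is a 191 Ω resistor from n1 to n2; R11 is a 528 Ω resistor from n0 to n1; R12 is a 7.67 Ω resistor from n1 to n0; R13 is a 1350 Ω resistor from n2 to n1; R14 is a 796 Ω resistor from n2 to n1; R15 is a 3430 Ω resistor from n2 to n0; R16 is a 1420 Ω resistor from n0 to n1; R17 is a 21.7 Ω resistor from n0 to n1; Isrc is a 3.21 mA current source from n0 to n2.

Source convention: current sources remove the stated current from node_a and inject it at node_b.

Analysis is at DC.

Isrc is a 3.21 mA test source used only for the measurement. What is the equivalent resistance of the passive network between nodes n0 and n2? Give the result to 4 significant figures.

R_eq = 1.051 Ω

Element admittances at DC:
  Y(R1) = 0.2092 S between n1,n2
  Y(R2) = 0.0007874 S between n0,n1
  Y(R3) = 0.0007353 S between n0,n2
  Y(R4) = 0.0005682 S between n2,n0
  Y(R5) = 0.2907 S between n0,n2
  Y(R6) = 0.009804 S between n2,n1
  Y(R7) = 0.2320 S between n0,n1
  Y(R8) = 0.5128 S between n2,n0
  Y(R9) = 0.003497 S between n0,n1
  Y(R10) = 0.005236 S between n1,n2
  Y(R11) = 0.001894 S between n0,n1
  Y(R12) = 0.1304 S between n1,n0
  Y(R13) = 0.0007407 S between n2,n1
  Y(R14) = 0.001256 S between n2,n1
  Y(R15) = 0.0002915 S between n2,n0
  Y(R16) = 0.0007042 S between n0,n1
  Y(R17) = 0.04608 S between n0,n1
  Isrc: injects 0.00321 A into n2 (from n0)
Assemble and solve the 2×2 MNA system:
  V(n1)=0.001190  V(n2)=0.003373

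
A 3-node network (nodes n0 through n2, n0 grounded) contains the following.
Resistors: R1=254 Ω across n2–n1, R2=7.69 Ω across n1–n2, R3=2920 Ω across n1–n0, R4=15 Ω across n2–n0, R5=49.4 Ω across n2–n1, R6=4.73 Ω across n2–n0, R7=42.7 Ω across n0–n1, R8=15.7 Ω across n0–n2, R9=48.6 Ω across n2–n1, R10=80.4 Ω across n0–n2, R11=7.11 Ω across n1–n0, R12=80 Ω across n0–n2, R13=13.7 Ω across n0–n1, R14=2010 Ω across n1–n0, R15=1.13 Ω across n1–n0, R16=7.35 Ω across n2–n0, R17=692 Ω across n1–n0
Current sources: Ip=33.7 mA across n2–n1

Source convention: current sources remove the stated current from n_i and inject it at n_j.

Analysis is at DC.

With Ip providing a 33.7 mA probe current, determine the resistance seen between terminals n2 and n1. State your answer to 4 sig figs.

Apply KCL at each of the 2 non-ground nodes and solve the resulting linear system.
Node n1: branches {R1, R2, R3, R5, R7, R9, R11, R13, R14, R15, R17, Ip} → V_1 = 0.01994
Node n2: branches {R1, R2, R4, R5, R6, R8, R9, R10, R12, R16, Ip} → V_2 = -0.04459

R_eq = 1.915 Ω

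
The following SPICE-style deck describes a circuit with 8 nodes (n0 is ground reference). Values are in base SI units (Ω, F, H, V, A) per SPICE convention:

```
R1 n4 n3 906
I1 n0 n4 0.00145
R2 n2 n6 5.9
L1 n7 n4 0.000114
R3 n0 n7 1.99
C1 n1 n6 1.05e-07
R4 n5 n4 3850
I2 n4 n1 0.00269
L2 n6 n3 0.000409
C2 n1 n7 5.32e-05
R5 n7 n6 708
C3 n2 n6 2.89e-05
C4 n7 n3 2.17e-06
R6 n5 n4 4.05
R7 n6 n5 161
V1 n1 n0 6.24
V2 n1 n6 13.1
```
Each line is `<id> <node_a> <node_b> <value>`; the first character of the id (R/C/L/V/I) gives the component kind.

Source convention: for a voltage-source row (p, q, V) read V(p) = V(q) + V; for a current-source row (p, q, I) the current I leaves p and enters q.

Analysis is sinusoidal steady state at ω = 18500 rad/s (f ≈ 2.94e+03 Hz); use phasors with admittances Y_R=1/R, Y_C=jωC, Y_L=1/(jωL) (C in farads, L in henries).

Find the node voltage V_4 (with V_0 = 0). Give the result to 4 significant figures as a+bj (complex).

Apply KCL at each of the 7 non-ground nodes and solve the resulting linear system.
Node n1: branches {C1, I2, C2, V1, V2} → V_1 = 6.240+0.000j
Node n2: branches {R2, C3} → V_2 = -6.860+0.000j
Node n3: branches {R1, L2, C4} → V_3 = -11.81-0.7810j
Node n4: branches {R1, I1, L1, R4, I2, R6} → V_4 = 4.449+2.052j
Node n5: branches {R4, R6, R7} → V_5 = 4.172+2.002j
Node n6: branches {R2, C1, L2, R5, C3, R7, V2} → V_6 = -6.860+0.000j
Node n7: branches {L1, R3, C2, R5, C4} → V_7 = 4.417+2.237j
Source currents: i(V1)=-2.218-1.124j, i(V2)=0.01877-0.6957j

4.449+2.052j V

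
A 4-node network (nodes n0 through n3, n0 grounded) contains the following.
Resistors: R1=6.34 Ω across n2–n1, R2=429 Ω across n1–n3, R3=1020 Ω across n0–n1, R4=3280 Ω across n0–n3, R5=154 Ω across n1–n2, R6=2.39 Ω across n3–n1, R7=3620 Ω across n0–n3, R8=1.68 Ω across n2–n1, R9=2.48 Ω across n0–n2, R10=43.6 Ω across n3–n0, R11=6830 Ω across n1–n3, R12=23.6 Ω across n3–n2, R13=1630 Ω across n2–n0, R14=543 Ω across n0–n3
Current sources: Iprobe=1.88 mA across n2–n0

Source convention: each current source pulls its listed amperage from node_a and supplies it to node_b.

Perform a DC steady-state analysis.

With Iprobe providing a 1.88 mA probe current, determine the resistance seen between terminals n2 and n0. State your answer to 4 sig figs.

MNA unknowns: 3 node voltages V₁..V_3
R1: Y=0.1577 on G[2,1]
R2: Y=0.002331 on G[1,3]
R3: Y=0.0009804 on G[0,1]
R4: Y=0.0003049 on G[0,3]
R5: Y=0.006494 on G[1,2]
R6: Y=0.4184 on G[3,1]
R7: Y=0.0002762 on G[0,3]
R8: Y=0.5952 on G[2,1]
R9: Y=0.4032 on G[0,2]
R10: Y=0.02294 on G[3,0]
R11: Y=0.0001464 on G[1,3]
R12: Y=0.04237 on G[3,2]
R13: Y=0.0006135 on G[2,0]
R14: Y=0.001842 on G[0,3]
Iprobe: z[2]−=0.00188, z[0]+=0.00188
solve → V1=-0.004268, V2=-0.004390, V3=-0.004057

R_eq = 2.335 Ω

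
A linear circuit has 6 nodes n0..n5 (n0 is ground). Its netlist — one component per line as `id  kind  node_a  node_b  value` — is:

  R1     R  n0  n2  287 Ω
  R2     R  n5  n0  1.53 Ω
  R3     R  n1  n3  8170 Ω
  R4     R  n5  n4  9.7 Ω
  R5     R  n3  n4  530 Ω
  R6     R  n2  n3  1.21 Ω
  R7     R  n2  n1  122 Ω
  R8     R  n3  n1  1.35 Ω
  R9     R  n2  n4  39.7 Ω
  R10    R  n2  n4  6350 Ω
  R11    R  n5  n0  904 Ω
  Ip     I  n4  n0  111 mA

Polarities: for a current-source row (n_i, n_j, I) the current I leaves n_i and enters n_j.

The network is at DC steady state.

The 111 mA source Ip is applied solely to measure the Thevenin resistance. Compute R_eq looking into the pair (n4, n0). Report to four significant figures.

R_eq = 10.85 Ω

Element admittances at DC:
  Y(R1) = 0.003484 S between n0,n2
  Y(R2) = 0.6536 S between n5,n0
  Y(R3) = 0.0001224 S between n1,n3
  Y(R4) = 0.1031 S between n5,n4
  Y(R5) = 0.001887 S between n3,n4
  Y(R6) = 0.8264 S between n2,n3
  Y(R7) = 0.008197 S between n2,n1
  Y(R8) = 0.7407 S between n3,n1
  Y(R9) = 0.02519 S between n2,n4
  Y(R10) = 0.0001575 S between n2,n4
  Y(R11) = 0.001106 S between n5,n0
  Ip: injects 0.111 A into n0 (from n4)
Assemble and solve the 5×5 MNA system:
  V(n1)=-1.068  V(n2)=-1.068  V(n3)=-1.068  V(n4)=-1.204  V(n5)=-0.1639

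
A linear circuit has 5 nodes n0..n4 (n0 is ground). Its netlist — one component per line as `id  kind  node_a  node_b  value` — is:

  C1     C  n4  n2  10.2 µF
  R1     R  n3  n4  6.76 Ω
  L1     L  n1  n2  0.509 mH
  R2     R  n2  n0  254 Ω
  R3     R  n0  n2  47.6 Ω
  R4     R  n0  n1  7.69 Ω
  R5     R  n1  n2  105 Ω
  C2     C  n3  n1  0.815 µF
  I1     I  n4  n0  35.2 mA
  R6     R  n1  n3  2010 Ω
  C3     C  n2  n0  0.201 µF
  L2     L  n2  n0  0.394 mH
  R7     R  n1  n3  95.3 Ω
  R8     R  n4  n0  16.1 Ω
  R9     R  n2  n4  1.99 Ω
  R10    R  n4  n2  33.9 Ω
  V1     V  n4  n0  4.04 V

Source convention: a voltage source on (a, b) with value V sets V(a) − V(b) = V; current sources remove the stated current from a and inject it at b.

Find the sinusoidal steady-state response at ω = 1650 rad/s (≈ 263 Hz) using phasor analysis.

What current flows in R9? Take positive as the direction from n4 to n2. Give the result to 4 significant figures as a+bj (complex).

MNA unknowns: 4 node voltages V₁..V_4 plus 1 source current (V1)
C1: Y=0.000+0.01683j on G[4,2]
R1: Y=0.1479+0.000j on G[3,4]
L1: Y=0.000-1.191j on G[1,2]
R2: Y=0.003937+0.000j on G[2,0]
R3: Y=0.02101+0.000j on G[0,2]
R4: Y=0.1300+0.000j on G[0,1]
R5: Y=0.009524+0.000j on G[1,2]
C2: Y=0.000+0.001345j on G[3,1]
I1: z[4]−=0.0352, z[0]+=0.0352
R6: Y=0.0004975+0.000j on G[1,3]
C3: Y=0.000+0.0003317j on G[2,0]
L2: Y=0.000-1.538j on G[2,0]
R7: Y=0.01049+0.000j on G[1,3]
R8: Y=0.06211+0.000j on G[4,0]
R9: Y=0.5025+0.000j on G[2,4]
R10: Y=0.02950+0.000j on G[4,2]
V1: row V4−V0=4.04, i_V1 at 4,0
solve → V1=0.6322+1.160j, V2=0.4991+1.200j, V3=3.795+0.05349j, V4=4.040+0.000j
aux → i_V1=-2.226+0.5868j

1.779-0.6030j A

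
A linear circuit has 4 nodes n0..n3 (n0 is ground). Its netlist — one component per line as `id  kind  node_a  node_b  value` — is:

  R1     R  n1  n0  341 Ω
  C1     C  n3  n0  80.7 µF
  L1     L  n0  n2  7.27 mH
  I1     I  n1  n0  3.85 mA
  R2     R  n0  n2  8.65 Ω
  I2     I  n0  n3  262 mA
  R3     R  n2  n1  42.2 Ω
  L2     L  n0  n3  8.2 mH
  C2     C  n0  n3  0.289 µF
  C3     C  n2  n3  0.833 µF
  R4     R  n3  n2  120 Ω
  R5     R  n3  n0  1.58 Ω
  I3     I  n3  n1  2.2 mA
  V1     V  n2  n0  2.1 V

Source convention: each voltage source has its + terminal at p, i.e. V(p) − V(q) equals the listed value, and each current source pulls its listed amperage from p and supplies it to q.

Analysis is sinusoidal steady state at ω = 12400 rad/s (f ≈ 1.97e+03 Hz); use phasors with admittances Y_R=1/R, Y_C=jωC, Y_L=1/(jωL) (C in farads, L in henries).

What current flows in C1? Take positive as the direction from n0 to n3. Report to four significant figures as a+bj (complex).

-0.1864-0.1406j A

Apply KCL at each of the 3 non-ground nodes and solve the resulting linear system.
Node n1: branches {R1, I1, R3, I3} → V_1 = 1.807+0.000j
Node n2: branches {L1, R2, R3, C3, R4, V1} → V_2 = 2.100+0.000j
Node n3: branches {C1, I2, L2, C2, C3, R4, R5, I3} → V_3 = 0.1405-0.1863j
Source currents: i(V1)=-0.2641+0.001502j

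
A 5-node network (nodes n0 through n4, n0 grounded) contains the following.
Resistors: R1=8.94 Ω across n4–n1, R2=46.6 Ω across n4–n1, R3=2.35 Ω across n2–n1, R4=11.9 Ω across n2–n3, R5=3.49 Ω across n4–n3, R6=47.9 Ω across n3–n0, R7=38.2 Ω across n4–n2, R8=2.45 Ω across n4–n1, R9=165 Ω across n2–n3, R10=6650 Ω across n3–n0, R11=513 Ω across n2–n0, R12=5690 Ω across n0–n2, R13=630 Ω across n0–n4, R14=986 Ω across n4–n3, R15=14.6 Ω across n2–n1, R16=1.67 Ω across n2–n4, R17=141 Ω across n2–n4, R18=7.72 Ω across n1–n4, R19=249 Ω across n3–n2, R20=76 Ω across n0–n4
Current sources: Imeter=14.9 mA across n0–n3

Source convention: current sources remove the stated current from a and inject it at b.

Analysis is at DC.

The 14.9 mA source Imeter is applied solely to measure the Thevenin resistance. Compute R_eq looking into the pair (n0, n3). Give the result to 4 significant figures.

Apply KCL at each of the 4 non-ground nodes and solve the resulting linear system.
Node n1: branches {R1, R2, R3, R8, R15, R18} → V_1 = 0.3839
Node n2: branches {R3, R4, R7, R9, R11, R12, R15, R16, R17, R19} → V_2 = 0.3844
Node n3: branches {R4, R5, R6, R9, R10, R14, R19, Imeter} → V_3 = 0.4008
Node n4: branches {R1, R2, R5, R7, R8, R13, R14, R16, R17, R18, R20} → V_4 = 0.3836

R_eq = 26.90 Ω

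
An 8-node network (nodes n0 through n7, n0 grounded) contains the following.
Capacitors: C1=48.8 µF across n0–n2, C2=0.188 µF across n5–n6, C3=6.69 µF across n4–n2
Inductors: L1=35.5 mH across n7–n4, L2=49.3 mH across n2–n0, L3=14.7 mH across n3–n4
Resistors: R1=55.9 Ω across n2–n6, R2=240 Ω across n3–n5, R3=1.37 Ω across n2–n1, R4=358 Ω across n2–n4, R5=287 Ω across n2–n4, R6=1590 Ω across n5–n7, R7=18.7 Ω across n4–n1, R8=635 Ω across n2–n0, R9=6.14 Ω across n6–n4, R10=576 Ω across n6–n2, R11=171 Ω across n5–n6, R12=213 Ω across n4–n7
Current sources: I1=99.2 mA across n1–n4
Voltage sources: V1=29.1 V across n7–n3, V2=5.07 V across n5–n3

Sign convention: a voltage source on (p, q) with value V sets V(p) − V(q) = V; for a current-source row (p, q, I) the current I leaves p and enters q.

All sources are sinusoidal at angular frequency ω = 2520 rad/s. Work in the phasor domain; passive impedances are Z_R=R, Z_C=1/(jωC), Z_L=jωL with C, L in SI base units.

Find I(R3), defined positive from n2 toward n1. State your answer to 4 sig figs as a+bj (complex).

0.03132+0.01307j A

Apply KCL at each of the 7 non-ground nodes and solve the resulting linear system.
Node n1: branches {R3, R7, I1} → V_1 = -0.04291-0.01790j
Node n2: branches {C1, R1, R3, R4, R5, L2, C3, R8, R10} → V_2 = 0.000+0.000j
Node n3: branches {R2, L3, V1, V2} → V_3 = -7.862-2.169j
Node n4: branches {L1, R4, R5, R7, C3, I1, R9, L3, R12} → V_4 = 1.226-0.2623j
Node n5: branches {R2, R6, C2, R11, V2} → V_5 = -2.792-2.169j
Node n6: branches {R1, C2, R9, R10, R11} → V_6 = 0.9785-0.3037j
Node n7: branches {L1, R6, R12, V1} → V_7 = 21.24-2.169j
Source currents: i(V1)=-0.08775+0.2326j, i(V2)=0.01515+0.01269j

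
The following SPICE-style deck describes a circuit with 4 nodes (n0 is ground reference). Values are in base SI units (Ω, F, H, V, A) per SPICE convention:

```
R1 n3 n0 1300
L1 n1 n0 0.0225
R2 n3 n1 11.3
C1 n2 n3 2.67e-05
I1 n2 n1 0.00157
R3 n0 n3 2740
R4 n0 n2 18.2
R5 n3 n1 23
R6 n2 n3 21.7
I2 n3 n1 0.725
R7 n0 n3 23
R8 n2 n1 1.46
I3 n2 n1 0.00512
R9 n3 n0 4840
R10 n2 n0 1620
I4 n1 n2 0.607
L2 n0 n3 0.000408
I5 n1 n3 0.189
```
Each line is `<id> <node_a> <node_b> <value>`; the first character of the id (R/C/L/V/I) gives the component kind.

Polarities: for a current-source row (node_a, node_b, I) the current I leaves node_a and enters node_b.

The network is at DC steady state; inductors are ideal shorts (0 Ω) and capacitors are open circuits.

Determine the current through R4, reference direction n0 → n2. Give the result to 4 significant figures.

-0.04193 A

Apply KCL at each of the 3 non-ground nodes and solve the resulting linear system.
Node n1: branches {L1, R2, I1, R5, I2, R8, I3, I4, I5} → V_1 = 0.000
Node n2: branches {C1, I1, R4, R6, R8, I3, R10, I4} → V_2 = 0.7632
Node n3: branches {R1, R2, C1, R3, R5, R6, I2, R7, R9, L2, I5} → V_3 = 0.000
Source currents: i(L1)=0.4584, i(L2)=0.5008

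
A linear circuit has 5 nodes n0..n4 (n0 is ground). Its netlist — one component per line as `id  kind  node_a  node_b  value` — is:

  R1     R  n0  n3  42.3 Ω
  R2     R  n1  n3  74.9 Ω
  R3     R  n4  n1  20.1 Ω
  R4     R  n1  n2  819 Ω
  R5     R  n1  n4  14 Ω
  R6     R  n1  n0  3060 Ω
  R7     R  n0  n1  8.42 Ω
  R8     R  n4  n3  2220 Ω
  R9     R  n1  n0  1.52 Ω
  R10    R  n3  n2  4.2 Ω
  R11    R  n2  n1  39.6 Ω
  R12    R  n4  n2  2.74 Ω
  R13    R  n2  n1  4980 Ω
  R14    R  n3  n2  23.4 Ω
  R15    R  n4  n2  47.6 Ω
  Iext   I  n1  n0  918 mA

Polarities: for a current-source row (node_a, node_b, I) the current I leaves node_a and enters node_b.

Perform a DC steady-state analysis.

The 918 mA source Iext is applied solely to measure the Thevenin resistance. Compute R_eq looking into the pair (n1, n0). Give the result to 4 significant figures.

R_eq = 1.256 Ω

Apply KCL at each of the 4 non-ground nodes and solve the resulting linear system.
Node n1: branches {R2, R3, R4, R5, R6, R7, R9, R11, R13, Iext} → V_1 = -1.153
Node n2: branches {R4, R10, R11, R12, R13, R14, R15} → V_2 = -0.9944
Node n3: branches {R1, R2, R8, R10, R14} → V_3 = -0.9272
Node n4: branches {R3, R5, R8, R12, R15} → V_4 = -1.032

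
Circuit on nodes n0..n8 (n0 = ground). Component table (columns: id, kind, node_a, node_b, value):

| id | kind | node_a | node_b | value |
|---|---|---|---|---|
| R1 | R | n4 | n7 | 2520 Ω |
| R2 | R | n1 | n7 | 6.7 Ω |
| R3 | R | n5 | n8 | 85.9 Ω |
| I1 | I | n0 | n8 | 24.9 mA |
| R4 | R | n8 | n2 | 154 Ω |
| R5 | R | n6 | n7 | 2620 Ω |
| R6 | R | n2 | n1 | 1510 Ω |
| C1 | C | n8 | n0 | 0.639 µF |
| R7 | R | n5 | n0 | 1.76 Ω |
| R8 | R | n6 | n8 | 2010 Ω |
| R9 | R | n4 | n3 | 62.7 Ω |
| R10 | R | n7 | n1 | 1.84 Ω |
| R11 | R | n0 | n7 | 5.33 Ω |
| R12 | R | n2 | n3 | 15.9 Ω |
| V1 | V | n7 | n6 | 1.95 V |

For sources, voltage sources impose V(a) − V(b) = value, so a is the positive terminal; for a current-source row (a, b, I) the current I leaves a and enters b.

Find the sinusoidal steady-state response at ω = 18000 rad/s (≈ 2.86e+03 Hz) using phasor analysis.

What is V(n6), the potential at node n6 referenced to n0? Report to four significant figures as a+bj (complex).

-1.937-0.006882j V

Element admittances at ω=18000 rad/s:
  Y(R1) = 0.0003968+0.000j S between n4,n7
  Y(R2) = 0.1493+0.000j S between n1,n7
  Y(R3) = 0.01164+0.000j S between n5,n8
  I1: injects 0.0249 A into n8 (from n0)
  Y(R4) = 0.006494+0.000j S between n8,n2
  Y(R5) = 0.0003817+0.000j S between n6,n7
  Y(R6) = 0.0006623+0.000j S between n2,n1
  Y(C1) = 0.000+0.01150j S between n8,n0
  Y(R7) = 0.5682+0.000j S between n5,n0
  Y(R8) = 0.0004975+0.000j S between n6,n8
  Y(R9) = 0.01595+0.000j S between n4,n3
  Y(R10) = 0.5435+0.000j S between n7,n1
  Y(R11) = 0.1876+0.000j S between n0,n7
  Y(R12) = 0.06289+0.000j S between n2,n3
  V1: constraint V(n7)−V(n6) = 1.95
Assemble and solve the 9×9 MNA system:
  V(n1)=0.01363-0.007642j  V(n2)=0.8928-0.8019j  V(n3)=0.8875-0.7970j  V(n4)=0.8662-0.7779j  V(n5)=0.02077-0.01867j  V(n6)=-1.937-0.006882j  V(n7)=0.01279-0.006882j  V(n8)=1.035-0.9300j
  i(V1)=-0.002223+0.0004593j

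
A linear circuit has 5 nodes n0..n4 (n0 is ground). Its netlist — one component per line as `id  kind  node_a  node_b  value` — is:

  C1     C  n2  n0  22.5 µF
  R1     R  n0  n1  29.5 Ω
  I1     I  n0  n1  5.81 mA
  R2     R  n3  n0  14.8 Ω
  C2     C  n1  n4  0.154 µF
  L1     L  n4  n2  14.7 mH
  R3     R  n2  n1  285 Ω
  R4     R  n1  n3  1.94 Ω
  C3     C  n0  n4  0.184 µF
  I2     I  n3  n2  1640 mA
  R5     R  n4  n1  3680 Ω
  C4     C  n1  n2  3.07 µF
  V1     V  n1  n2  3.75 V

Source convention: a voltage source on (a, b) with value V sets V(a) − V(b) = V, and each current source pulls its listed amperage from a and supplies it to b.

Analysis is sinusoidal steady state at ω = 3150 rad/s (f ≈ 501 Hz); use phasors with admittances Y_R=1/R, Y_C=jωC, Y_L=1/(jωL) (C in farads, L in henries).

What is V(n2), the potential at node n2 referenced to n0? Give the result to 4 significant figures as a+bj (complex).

-1.047+0.7999j V

MNA unknowns: 4 node voltages V₁..V_4 plus 1 source current (V1)
C1: Y=0.000+0.07088j on G[2,0]
R1: Y=0.03390+0.000j on G[0,1]
I1: z[0]−=0.00581, z[1]+=0.00581
R2: Y=0.06757+0.000j on G[3,0]
C2: Y=0.000+0.0004851j on G[1,4]
L1: Y=0.000-0.02160j on G[4,2]
R3: Y=0.003509+0.000j on G[2,1]
R4: Y=0.5155+0.000j on G[1,3]
C3: Y=0.000+0.0005796j on G[0,4]
I2: z[3]−=1.64, z[2]+=1.64
R5: Y=0.0002717+0.000j on G[4,1]
C4: Y=0.000+0.009671j on G[1,2]
V1: row V1−V2=3.75, i_V1 at 1,2
solve → V1=2.703+0.7999j, V2=-1.047+0.7999j, V3=-0.4234+0.7072j, V4=-1.164+0.8737j
aux → i_V1=-1.711-0.1130j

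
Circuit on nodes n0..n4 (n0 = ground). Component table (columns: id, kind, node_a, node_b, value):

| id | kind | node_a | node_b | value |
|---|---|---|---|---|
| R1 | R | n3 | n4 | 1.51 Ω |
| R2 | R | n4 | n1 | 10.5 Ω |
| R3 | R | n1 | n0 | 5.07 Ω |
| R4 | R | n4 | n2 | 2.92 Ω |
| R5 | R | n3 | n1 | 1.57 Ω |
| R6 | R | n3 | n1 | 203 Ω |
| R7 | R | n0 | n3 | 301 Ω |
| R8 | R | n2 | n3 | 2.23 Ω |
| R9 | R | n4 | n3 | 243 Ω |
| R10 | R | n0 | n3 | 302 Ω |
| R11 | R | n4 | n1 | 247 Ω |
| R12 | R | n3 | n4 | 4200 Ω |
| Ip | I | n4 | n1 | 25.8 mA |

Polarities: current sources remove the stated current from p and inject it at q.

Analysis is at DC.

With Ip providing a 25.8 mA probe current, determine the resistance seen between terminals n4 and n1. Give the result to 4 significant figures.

R_eq = 2.132 Ω

MNA unknowns: 4 node voltages V₁..V_4
R1: Y=0.6623 on G[3,4]
R2: Y=0.09524 on G[4,1]
R3: Y=0.1972 on G[1,0]
R4: Y=0.3425 on G[4,2]
R5: Y=0.6369 on G[3,1]
R6: Y=0.004926 on G[3,1]
R7: Y=0.003322 on G[0,3]
R8: Y=0.4484 on G[2,3]
R9: Y=0.004115 on G[4,3]
R10: Y=0.003311 on G[0,3]
R11: Y=0.004049 on G[4,1]
R12: Y=0.0002381 on G[3,4]
Ip: z[4]−=0.0258, z[1]+=0.0258
solve → V1=0.001021, V2=-0.04058, V3=-0.03035, V4=-0.05398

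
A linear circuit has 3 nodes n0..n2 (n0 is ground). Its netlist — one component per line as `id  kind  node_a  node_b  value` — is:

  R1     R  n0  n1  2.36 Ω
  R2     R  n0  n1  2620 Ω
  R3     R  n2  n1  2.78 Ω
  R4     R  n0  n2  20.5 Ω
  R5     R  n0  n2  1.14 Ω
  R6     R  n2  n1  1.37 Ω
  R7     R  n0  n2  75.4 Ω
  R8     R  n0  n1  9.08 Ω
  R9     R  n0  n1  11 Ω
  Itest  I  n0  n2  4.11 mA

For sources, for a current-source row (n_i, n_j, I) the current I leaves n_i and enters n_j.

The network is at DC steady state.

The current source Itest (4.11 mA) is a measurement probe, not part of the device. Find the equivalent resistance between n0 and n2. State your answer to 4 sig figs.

R_eq = 0.7482 Ω

Apply KCL at each of the 2 non-ground nodes and solve the resulting linear system.
Node n1: branches {R1, R2, R3, R6, R8, R9} → V_1 = 0.001954
Node n2: branches {R3, R4, R5, R6, R7, Itest} → V_2 = 0.003075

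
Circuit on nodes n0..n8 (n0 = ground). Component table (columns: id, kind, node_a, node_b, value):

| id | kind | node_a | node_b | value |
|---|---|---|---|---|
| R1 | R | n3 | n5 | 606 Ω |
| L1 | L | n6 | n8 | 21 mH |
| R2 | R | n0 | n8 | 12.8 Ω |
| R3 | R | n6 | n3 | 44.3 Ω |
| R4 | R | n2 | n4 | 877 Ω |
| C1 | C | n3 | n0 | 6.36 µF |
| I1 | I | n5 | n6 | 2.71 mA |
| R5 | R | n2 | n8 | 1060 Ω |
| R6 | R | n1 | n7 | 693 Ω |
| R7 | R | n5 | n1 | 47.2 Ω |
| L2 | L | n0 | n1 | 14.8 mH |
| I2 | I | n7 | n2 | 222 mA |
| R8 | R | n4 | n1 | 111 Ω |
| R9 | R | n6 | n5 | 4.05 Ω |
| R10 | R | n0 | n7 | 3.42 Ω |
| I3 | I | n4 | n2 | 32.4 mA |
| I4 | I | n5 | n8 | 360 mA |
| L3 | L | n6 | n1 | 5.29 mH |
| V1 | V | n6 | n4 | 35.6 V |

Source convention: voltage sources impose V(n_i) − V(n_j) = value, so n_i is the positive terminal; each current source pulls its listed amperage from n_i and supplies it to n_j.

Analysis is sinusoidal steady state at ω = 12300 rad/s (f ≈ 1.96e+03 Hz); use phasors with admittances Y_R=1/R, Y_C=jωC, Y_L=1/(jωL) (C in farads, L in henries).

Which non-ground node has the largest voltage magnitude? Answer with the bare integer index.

MNA unknowns: 8 node voltages V₁..V_8 plus 1 source current (V1)
R1: Y=0.001650+0.000j on G[3,5]
L1: Y=0.000-0.003871j on G[6,8]
R2: Y=0.07812+0.000j on G[0,8]
R3: Y=0.02257+0.000j on G[6,3]
R4: Y=0.001140+0.000j on G[2,4]
C1: Y=0.000+0.07823j on G[3,0]
I1: z[5]−=0.00271, z[6]+=0.00271
R5: Y=0.0009434+0.000j on G[2,8]
R6: Y=0.001443+0.000j on G[1,7]
R7: Y=0.02119+0.000j on G[5,1]
L2: Y=0.000-0.005493j on G[0,1]
I2: z[7]−=0.222, z[2]+=0.222
R8: Y=0.009009+0.000j on G[4,1]
R9: Y=0.2469+0.000j on G[6,5]
R10: Y=0.2924+0.000j on G[0,7]
I3: z[4]−=0.0324, z[2]+=0.0324
I4: z[5]−=0.36, z[8]+=0.36
L3: Y=0.000-0.01537j on G[6,1]
V1: row V6−V4=35.6, i_V1 at 6,4
solve → V1=-14.15-8.662j, V2=101.1-1.241j, V3=-1.457+1.893j, V4=-43.04-2.784j, V5=-9.280-3.217j, V6=-7.445-2.784j, V7=-0.8250-0.04254j, V8=5.592+0.6235j
aux → i_V1=-0.3922+0.05120j

2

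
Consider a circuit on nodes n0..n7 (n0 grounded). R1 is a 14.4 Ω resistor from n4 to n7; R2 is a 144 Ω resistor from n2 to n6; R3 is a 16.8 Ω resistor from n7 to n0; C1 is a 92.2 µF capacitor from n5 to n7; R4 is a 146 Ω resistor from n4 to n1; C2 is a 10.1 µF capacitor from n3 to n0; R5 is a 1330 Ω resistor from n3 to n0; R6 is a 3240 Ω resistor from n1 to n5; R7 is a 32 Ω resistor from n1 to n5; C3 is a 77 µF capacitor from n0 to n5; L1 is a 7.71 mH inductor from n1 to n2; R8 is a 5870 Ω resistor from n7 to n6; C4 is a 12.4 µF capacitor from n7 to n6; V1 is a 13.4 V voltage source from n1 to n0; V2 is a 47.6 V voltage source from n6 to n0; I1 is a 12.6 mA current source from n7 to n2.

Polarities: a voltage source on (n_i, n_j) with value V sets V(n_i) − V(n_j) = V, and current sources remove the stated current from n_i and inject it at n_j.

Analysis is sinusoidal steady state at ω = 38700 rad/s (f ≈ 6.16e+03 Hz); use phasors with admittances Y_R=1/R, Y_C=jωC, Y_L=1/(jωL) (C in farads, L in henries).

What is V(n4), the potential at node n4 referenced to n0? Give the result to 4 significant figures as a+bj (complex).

MNA unknowns: 7 node voltages V₁..V_7 plus 2 source currents (V1, V2)
R1: Y=0.06944+0.000j on G[4,7]
R2: Y=0.006944+0.000j on G[2,6]
R3: Y=0.05952+0.000j on G[7,0]
C1: Y=0.000+3.568j on G[5,7]
R4: Y=0.006849+0.000j on G[4,1]
C2: Y=0.000+0.3909j on G[3,0]
R5: Y=0.0007519+0.000j on G[3,0]
R6: Y=0.0003086+0.000j on G[1,5]
R7: Y=0.03125+0.000j on G[1,5]
C3: Y=0.000+2.980j on G[0,5]
L1: Y=0.000-0.003351j on G[1,2]
R8: Y=0.0001704+0.000j on G[7,6]
C4: Y=0.000+0.4799j on G[7,6]
V1: row V1−V0=13.4, i_V1 at 1,0
V2: row V6−V0=47.6, i_V2 at 6,0
I1: z[7]−=0.0126, z[2]+=0.0126
solve → V1=13.40+0.000j, V2=42.61+14.10j, V3=0.000+0.000j, V4=11.08+0.2196j, V5=5.912+0.09537j, V6=47.60+0.000j, V7=10.85+0.2412j
aux → i_V1=-0.2050-0.09339j, i_V2=-0.1567-17.54j

11.08+0.2196j V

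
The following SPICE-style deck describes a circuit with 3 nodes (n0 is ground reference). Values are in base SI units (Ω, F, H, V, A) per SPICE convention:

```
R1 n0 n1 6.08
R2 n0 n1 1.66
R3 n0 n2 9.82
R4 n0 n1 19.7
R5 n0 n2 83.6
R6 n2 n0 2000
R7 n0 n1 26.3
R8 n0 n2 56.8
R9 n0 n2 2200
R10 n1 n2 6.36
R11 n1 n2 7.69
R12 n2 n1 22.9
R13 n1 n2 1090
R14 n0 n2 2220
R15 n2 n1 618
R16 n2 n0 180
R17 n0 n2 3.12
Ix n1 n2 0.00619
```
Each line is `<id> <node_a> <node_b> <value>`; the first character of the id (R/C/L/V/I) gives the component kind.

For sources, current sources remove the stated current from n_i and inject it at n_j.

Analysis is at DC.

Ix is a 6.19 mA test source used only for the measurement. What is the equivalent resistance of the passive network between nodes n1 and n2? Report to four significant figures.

R_eq = 1.582 Ω

Apply KCL at each of the 2 non-ground nodes and solve the resulting linear system.
Node n1: branches {R1, R2, R4, R7, R10, R11, R12, R13, R15, Ix} → V_1 = -0.003418
Node n2: branches {R3, R5, R6, R8, R9, R10, R11, R12, R13, R14, R15, R16, R17, Ix} → V_2 = 0.006374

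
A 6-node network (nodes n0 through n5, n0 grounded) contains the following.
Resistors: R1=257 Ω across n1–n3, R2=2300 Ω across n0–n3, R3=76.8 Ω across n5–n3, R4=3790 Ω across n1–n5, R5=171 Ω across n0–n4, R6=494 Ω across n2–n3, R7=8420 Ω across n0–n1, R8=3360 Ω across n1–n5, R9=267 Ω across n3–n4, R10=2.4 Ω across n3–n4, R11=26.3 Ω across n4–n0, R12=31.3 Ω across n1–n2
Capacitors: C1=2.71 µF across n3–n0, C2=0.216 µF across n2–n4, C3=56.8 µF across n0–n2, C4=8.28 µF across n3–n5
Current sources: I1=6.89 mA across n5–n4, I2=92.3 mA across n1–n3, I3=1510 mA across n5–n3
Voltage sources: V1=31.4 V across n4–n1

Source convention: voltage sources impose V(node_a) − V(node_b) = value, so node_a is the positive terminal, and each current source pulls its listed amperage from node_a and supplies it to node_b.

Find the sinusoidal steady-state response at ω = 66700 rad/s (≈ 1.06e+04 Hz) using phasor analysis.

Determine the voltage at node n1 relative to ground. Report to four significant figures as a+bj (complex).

-28.30-3.427j V

MNA unknowns: 5 node voltages V₁..V_5 plus 1 source current (V1)
R1: Y=0.003891+0.000j on G[1,3]
R2: Y=0.0004348+0.000j on G[0,3]
R3: Y=0.01302+0.000j on G[5,3]
C1: Y=0.000+0.1808j on G[3,0]
R4: Y=0.0002639+0.000j on G[1,5]
R5: Y=0.005848+0.000j on G[0,4]
I1: z[5]−=0.00689, z[4]+=0.00689
C2: Y=0.000+0.01441j on G[2,4]
R6: Y=0.002024+0.000j on G[2,3]
R7: Y=0.0001188+0.000j on G[0,1]
R8: Y=0.0002976+0.000j on G[1,5]
C3: Y=0.000+3.789j on G[0,2]
R9: Y=0.003745+0.000j on G[3,4]
R10: Y=0.4167+0.000j on G[3,4]
I2: z[1]−=0.0923, z[3]+=0.0923
C4: Y=0.000+0.5523j on G[3,5]
I3: z[5]−=1.51, z[3]+=1.51
R11: Y=0.03802+0.000j on G[4,0]
R12: Y=0.03195+0.000j on G[1,2]
V1: row V4−V1=31.4, i_V1 at 4,1
solve → V1=-28.30-3.427j, V2=-0.02113+0.2239j, V3=1.286-3.954j, V4=3.104-3.427j, V5=1.219-1.179j
aux → i_V1=-0.9461-0.1163j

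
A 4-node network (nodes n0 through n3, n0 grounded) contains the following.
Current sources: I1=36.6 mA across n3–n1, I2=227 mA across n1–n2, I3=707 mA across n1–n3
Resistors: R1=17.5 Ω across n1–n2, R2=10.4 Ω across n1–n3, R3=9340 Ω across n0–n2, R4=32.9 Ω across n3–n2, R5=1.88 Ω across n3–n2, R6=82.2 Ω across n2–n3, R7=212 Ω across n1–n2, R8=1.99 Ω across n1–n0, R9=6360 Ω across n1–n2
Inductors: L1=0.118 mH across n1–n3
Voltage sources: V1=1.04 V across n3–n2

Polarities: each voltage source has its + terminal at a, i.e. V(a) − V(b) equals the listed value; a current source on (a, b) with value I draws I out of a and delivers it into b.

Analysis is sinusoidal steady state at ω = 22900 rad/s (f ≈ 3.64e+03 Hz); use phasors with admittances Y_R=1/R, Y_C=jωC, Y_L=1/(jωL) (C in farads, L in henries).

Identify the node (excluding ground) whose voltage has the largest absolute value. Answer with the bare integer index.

MNA unknowns: 3 node voltages V₁..V_3 plus 1 source current (V1)
I1: z[3]−=0.0366, z[1]+=0.0366
I2: z[1]−=0.227, z[2]+=0.227
R1: Y=0.05714+0.000j on G[1,2]
R2: Y=0.09615+0.000j on G[1,3]
R3: Y=0.0001071+0.000j on G[0,2]
R4: Y=0.03040+0.000j on G[3,2]
I3: z[1]−=0.707, z[3]+=0.707
L1: Y=0.000-0.3701j on G[1,3]
R5: Y=0.5319+0.000j on G[3,2]
R6: Y=0.01217+0.000j on G[2,3]
R7: Y=0.004717+0.000j on G[1,2]
R8: Y=0.5025+0.000j on G[1,0]
R9: Y=0.0001572+0.000j on G[1,2]
V1: row V3−V2=1.04, i_V1 at 3,2
solve → V1=2.133e-05-0.0004681j, V2=-0.1001+2.197j, V3=0.9399+2.197j
aux → i_V1=-0.8307+0.1365j

3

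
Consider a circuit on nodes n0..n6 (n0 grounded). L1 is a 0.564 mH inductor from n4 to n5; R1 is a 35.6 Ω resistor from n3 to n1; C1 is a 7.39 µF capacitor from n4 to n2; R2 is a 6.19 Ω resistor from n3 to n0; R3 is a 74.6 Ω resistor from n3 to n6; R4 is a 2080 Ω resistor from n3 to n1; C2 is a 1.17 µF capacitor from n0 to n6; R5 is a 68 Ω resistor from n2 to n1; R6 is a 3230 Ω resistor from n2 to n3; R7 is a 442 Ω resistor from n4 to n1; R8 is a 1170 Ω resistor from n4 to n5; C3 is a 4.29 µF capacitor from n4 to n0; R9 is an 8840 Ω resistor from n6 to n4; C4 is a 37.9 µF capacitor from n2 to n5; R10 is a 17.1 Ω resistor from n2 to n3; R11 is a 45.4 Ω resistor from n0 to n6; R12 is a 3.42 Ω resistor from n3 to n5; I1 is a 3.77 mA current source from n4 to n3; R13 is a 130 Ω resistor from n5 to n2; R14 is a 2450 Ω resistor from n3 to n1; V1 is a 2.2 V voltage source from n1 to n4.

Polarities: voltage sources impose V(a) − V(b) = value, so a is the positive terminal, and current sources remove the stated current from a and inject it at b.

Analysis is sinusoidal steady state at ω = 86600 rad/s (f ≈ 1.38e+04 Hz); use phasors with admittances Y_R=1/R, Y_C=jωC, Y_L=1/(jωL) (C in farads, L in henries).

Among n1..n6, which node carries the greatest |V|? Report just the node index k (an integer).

1

MNA unknowns: 6 node voltages V₁..V_6 plus 1 source current (V1)
L1: Y=0.000-0.02047j on G[4,5]
R1: Y=0.02809+0.000j on G[3,1]
C1: Y=0.000+0.6400j on G[4,2]
R2: Y=0.1616+0.000j on G[3,0]
R3: Y=0.01340+0.000j on G[3,6]
R4: Y=0.0004808+0.000j on G[3,1]
C2: Y=0.000+0.1013j on G[0,6]
R5: Y=0.01471+0.000j on G[2,1]
R6: Y=0.0003096+0.000j on G[2,3]
R7: Y=0.002262+0.000j on G[4,1]
R8: Y=0.0008547+0.000j on G[4,5]
C3: Y=0.000+0.3715j on G[4,0]
R9: Y=0.0001131+0.000j on G[6,4]
C4: Y=0.000+3.282j on G[2,5]
R10: Y=0.05848+0.000j on G[2,3]
R11: Y=0.02203+0.000j on G[0,6]
R12: Y=0.2924+0.000j on G[3,5]
I1: z[4]−=0.00377, z[3]+=0.00377
R13: Y=0.007692+0.000j on G[5,2]
R14: Y=0.0004082+0.000j on G[3,1]
V1: row V1−V4=2.2, i_V1 at 1,4
solve → V1=2.215+0.06742j, V2=0.03097-0.04728j, V3=0.1433-0.03239j, V4=0.01457+0.06742j, V5=0.03341-0.05784j, V6=0.002179-0.01821j
aux → i_V1=-0.09711-0.004579j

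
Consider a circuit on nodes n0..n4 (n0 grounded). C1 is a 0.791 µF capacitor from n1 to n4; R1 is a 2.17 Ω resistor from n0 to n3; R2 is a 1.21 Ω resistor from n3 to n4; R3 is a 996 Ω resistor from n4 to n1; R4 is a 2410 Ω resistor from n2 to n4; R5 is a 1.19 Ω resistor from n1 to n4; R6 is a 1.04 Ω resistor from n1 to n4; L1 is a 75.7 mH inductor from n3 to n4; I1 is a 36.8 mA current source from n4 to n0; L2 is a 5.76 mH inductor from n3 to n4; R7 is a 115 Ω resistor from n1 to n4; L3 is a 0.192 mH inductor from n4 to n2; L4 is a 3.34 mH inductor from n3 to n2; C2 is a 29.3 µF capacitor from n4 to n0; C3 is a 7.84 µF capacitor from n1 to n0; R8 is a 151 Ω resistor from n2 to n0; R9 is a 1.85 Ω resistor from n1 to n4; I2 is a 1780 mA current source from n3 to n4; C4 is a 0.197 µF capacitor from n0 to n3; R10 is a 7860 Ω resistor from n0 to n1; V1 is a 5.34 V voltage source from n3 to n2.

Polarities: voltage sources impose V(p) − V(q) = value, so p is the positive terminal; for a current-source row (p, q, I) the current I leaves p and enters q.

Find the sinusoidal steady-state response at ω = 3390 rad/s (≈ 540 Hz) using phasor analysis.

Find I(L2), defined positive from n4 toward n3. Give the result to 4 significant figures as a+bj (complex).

0.1691+0.1865j A

Apply KCL at each of the 4 non-ground nodes and solve the resulting linear system.
Node n1: branches {C1, R3, R5, R6, R7, C3, R9, R10} → V_1 = -2.522+4.016j
Node n2: branches {R4, L3, L4, R8, V1} → V_2 = -4.266+0.6862j
Node n3: branches {R1, R2, L1, L2, L4, I2, C4, V1} → V_3 = 1.074+0.6862j
Node n4: branches {C1, R2, R3, R4, R5, R6, L1, I1, L2, R7, L3, C2, R9, I2} → V_4 = -2.567+3.988j
Source currents: i(V1)=-5.102+3.084j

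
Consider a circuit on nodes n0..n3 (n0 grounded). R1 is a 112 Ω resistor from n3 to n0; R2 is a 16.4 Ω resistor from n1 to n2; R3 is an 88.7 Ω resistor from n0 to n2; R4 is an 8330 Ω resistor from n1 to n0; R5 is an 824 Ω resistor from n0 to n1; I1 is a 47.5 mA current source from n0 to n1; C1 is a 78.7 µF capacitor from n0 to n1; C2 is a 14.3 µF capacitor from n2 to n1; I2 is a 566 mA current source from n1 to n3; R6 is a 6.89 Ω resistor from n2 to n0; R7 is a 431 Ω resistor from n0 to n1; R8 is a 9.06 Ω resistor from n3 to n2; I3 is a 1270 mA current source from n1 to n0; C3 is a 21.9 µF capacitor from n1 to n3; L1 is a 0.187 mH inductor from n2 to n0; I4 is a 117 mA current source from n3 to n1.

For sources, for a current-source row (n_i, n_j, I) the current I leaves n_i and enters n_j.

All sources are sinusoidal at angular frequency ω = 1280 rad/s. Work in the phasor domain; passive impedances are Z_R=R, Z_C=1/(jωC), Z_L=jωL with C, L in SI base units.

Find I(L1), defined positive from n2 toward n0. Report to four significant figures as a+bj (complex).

MNA unknowns: 3 node voltages V₁..V_3
R1: Y=0.008929+0.000j on G[3,0]
R2: Y=0.06098+0.000j on G[1,2]
R3: Y=0.01127+0.000j on G[0,2]
R4: Y=0.0001200+0.000j on G[1,0]
R5: Y=0.001214+0.000j on G[0,1]
I1: z[0]−=0.0475, z[1]+=0.0475
C1: Y=0.000+0.1007j on G[0,1]
C2: Y=0.000+0.01830j on G[2,1]
I2: z[1]−=0.566, z[3]+=0.566
R6: Y=0.1451+0.000j on G[2,0]
R7: Y=0.002320+0.000j on G[0,1]
R8: Y=0.1104+0.000j on G[3,2]
I3: z[1]−=1.27, z[0]+=1.27
C3: Y=0.000+0.02803j on G[1,3]
L1: Y=0.000-4.178j on G[2,0]
I4: z[3]−=0.117, z[1]+=0.117
solve → V1=-3.953+9.419j, V2=-0.09205-0.06111j, V3=1.169-1.260j

-0.2553+0.3846j A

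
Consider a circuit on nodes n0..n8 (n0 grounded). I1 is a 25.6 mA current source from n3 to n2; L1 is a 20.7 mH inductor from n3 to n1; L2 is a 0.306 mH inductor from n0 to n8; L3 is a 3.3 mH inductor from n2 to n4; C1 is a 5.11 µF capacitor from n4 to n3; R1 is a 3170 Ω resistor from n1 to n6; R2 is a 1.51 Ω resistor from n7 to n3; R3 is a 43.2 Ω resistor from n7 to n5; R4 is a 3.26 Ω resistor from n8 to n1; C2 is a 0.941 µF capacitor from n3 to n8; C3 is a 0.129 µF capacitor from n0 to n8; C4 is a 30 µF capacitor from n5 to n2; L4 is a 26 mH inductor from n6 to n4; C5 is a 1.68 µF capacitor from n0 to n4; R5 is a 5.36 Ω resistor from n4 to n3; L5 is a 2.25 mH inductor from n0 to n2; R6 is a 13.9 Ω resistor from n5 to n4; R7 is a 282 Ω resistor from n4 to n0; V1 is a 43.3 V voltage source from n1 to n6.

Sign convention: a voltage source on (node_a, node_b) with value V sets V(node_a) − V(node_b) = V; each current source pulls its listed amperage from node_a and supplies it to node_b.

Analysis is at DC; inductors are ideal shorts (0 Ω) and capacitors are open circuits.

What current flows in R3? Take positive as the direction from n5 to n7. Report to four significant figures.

-0.7388 A

Element admittances at DC:
  I1: injects 0.0256 A into n2 (from n3)
  L1: short n3↔n1 (DC inductor)
  L2: short n0↔n8 (DC inductor)
  L3: short n2↔n4 (DC inductor)
  Y(C1) = 0.000 S between n4,n3
  Y(R1) = 0.0003155 S between n1,n6
  Y(R2) = 0.6623 S between n7,n3
  Y(R3) = 0.02315 S between n7,n5
  Y(R4) = 0.3067 S between n8,n1
  Y(C2) = 0.000 S between n3,n8
  Y(C3) = 0.000 S between n0,n8
  Y(C4) = 0.000 S between n5,n2
  L4: short n6↔n4 (DC inductor)
  Y(C5) = 0.000 S between n0,n4
  Y(R5) = 0.1866 S between n4,n3
  L5: short n0↔n2 (DC inductor)
  Y(R6) = 0.07194 S between n5,n4
  Y(R7) = 0.003546 S between n4,n0
  V1: constraint V(n1)−V(n6) = 43.3
Assemble and solve the 14×14 MNA system:
  V(n1)=43.30  V(n2)=0.000  V(n3)=43.30  V(n4)=0.000  V(n5)=10.27  V(n6)=0.000  V(n7)=42.18  V(n8)=0.000
  i(L1)=-8.843  i(L2)=-13.28  i(L3)=13.31  i(L4)=-22.12  i(L5)=13.28  i(V1)=-22.14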